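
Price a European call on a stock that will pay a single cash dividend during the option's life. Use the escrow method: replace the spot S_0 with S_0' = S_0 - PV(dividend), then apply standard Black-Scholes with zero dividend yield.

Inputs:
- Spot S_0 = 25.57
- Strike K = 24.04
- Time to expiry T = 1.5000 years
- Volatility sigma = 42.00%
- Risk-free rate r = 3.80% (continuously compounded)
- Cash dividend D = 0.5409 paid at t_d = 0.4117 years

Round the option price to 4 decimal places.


Answer: Price = 6.0953

Derivation:
PV(D) = D * exp(-r * t_d) = 0.5409 * 0.98447714 = 0.53250369
S_0' = S_0 - PV(D) = 25.5700 - 0.53250369 = 25.03749631
d1 = (ln(S_0'/K) + (r + sigma^2/2)*T) / (sigma*sqrt(T)) = 0.44704246
d2 = d1 - sigma*sqrt(T) = -0.06735038
exp(-rT) = 0.94459407
N(d1) = 0.67257780; N(d2) = 0.47315138
C = S_0' * N(d1) - K * exp(-rT) * N(d2) = 25.03749631 * 0.67257780 - 24.0400 * 0.94459407 * 0.47315138 = 6.0953


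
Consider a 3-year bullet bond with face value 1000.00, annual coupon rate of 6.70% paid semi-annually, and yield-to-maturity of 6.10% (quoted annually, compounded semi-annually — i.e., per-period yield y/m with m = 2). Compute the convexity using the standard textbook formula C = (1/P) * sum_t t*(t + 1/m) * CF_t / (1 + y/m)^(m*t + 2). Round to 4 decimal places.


Coupon per period c = face * coupon_rate / m = 33.500000
Periods per year m = 2; per-period yield y/m = 0.030500
Number of cashflows N = 6
Cashflows (t years, CF_t, discount factor 1/(1+y/m)^(m*t), PV):
  t = 0.5000: CF_t = 33.500000, DF = 0.970403, PV = 32.508491
  t = 1.0000: CF_t = 33.500000, DF = 0.941681, PV = 31.546328
  t = 1.5000: CF_t = 33.500000, DF = 0.913810, PV = 30.612642
  t = 2.0000: CF_t = 33.500000, DF = 0.886764, PV = 29.706591
  t = 2.5000: CF_t = 33.500000, DF = 0.860518, PV = 28.827357
  t = 3.0000: CF_t = 1033.500000, DF = 0.835049, PV = 863.023267
Price P = sum_t PV_t = 1016.224677
Convexity numerator sum_t t*(t + 1/m) * CF_t / (1+y/m)^(m*t + 2):
  t = 0.5000: term = 15.306321
  t = 1.0000: term = 44.559887
  t = 1.5000: term = 86.482071
  t = 2.0000: term = 139.870728
  t = 2.5000: term = 203.596401
  t = 3.0000: term = 8533.276362
Convexity = (1/P) * sum = 9023.091771 / 1016.224677 = 8.879032

Answer: Convexity = 8.8790


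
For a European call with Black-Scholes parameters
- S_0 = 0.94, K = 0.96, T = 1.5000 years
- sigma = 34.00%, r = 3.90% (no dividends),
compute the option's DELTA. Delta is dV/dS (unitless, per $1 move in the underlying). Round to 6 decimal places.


Answer: Delta = 0.617199

Derivation:
d1 = 0.2981331380; d2 = -0.1182801183
phi(d1) = 0.3816008098; exp(-qT) = 1.0000000000; exp(-rT) = 0.9431782404
N(d1) = 0.6171992248
Delta = exp(-qT) * N(d1) = 1.0000000000 * 0.6171992248 = 0.617199


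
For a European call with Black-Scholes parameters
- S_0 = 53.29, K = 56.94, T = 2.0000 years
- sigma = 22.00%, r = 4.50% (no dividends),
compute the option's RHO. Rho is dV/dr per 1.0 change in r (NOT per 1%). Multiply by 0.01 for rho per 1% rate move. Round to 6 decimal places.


Answer: Rho = 48.753107

Derivation:
d1 = 0.2319008580; d2 = -0.0792261258
phi(d1) = 0.3883580572; exp(-qT) = 1.0000000000; exp(-rT) = 0.9139311853
N(d2) = 0.4684263823
Rho = K*T*exp(-rT)*N(d2) = 56.9400 * 2.0000 * 0.9139311853 * 0.4684263823 = 48.753107


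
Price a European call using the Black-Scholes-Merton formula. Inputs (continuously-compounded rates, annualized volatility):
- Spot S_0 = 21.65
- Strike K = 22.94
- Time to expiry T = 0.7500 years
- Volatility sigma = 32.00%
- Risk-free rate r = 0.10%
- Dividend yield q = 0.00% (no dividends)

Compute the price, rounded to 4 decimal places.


Answer: Price = 1.8713

Derivation:
d1 = (ln(S/K) + (r - q + 0.5*sigma^2) * T) / (sigma * sqrt(T)) = -0.06757400
d2 = d1 - sigma * sqrt(T) = -0.34470213
exp(-rT) = 0.99925028; exp(-qT) = 1.00000000
C = S_0 * exp(-qT) * N(d1) - K * exp(-rT) * N(d2)
N(d1) = 0.47306238; N(d2) = 0.36515916
C = 21.6500 * 1.00000000 * 0.47306238 - 22.9400 * 0.99925028 * 0.36515916 = 1.8713


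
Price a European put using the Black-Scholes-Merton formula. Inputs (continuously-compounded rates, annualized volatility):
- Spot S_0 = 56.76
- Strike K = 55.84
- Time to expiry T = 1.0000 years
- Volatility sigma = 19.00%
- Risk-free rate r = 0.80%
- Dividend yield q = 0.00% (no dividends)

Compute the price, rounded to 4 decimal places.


d1 = (ln(S/K) + (r - q + 0.5*sigma^2) * T) / (sigma * sqrt(T)) = 0.22311260
d2 = d1 - sigma * sqrt(T) = 0.03311260
exp(-rT) = 0.99203191; exp(-qT) = 1.00000000
P = K * exp(-rT) * N(-d2) - S_0 * exp(-qT) * N(-d1)
N(-d1) = 0.41172394; N(-d2) = 0.48679240
P = 55.8400 * 0.99203191 * 0.48679240 - 56.7600 * 1.00000000 * 0.41172394 = 3.5964

Answer: Price = 3.5964


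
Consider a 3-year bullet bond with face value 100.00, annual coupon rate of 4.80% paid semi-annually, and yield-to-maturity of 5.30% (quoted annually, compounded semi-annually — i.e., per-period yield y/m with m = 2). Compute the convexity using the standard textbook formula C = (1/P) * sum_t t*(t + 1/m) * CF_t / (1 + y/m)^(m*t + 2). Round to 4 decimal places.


Answer: Convexity = 9.2073

Derivation:
Coupon per period c = face * coupon_rate / m = 2.400000
Periods per year m = 2; per-period yield y/m = 0.026500
Number of cashflows N = 6
Cashflows (t years, CF_t, discount factor 1/(1+y/m)^(m*t), PV):
  t = 0.5000: CF_t = 2.400000, DF = 0.974184, PV = 2.338042
  t = 1.0000: CF_t = 2.400000, DF = 0.949035, PV = 2.277683
  t = 1.5000: CF_t = 2.400000, DF = 0.924535, PV = 2.218883
  t = 2.0000: CF_t = 2.400000, DF = 0.900667, PV = 2.161600
  t = 2.5000: CF_t = 2.400000, DF = 0.877415, PV = 2.105797
  t = 3.0000: CF_t = 102.400000, DF = 0.854764, PV = 87.527845
Price P = sum_t PV_t = 98.629850
Convexity numerator sum_t t*(t + 1/m) * CF_t / (1+y/m)^(m*t + 2):
  t = 0.5000: term = 1.109441
  t = 1.0000: term = 3.242401
  t = 1.5000: term = 6.317391
  t = 2.0000: term = 10.257169
  t = 2.5000: term = 14.988557
  t = 3.0000: term = 872.203100
Convexity = (1/P) * sum = 908.118059 / 98.629850 = 9.207335


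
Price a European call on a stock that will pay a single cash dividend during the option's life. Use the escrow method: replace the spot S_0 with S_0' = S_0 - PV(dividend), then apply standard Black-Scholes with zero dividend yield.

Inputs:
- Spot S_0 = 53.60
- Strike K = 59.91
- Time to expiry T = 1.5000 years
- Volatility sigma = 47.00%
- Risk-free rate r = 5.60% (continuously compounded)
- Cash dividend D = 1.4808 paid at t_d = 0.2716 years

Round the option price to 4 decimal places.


Answer: Price = 10.7267

Derivation:
PV(D) = D * exp(-r * t_d) = 1.4808 * 0.98490548 = 1.45844804
S_0' = S_0 - PV(D) = 53.6000 - 1.45844804 = 52.14155196
d1 = (ln(S_0'/K) + (r + sigma^2/2)*T) / (sigma*sqrt(T)) = 0.19247385
d2 = d1 - sigma*sqrt(T) = -0.38315624
exp(-rT) = 0.91943126
N(d1) = 0.57631447; N(d2) = 0.35080196
C = S_0' * N(d1) - K * exp(-rT) * N(d2) = 52.14155196 * 0.57631447 - 59.9100 * 0.91943126 * 0.35080196 = 10.7267


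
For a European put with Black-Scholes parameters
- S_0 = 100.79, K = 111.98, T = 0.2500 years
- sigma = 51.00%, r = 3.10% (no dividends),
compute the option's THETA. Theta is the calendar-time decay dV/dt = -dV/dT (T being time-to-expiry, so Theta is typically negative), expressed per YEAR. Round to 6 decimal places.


d1 = -0.2549750571; d2 = -0.5099750571
phi(d1) = 0.3861827125; exp(-qT) = 1.0000000000; exp(-rT) = 0.9922799538
Theta = -S*exp(-qT)*phi(d1)*sigma/(2*sqrt(T)) + r*K*exp(-rT)*N(-d2) - q*S*exp(-qT)*N(-d1)
N(-d1) = 0.6006288179; N(-d2) = 0.6949655317; sqrt(T) = 0.5000000000
Term 1 = -100.7900 * 1.0000000000 * 0.3861827125 * 0.5100 / (2 * 0.5000000000) = -19.8509113524
Term 2 = 0.0310 * 111.9800 * 0.9922799538 * 0.6949655317 = 2.3938649174
Term 3 = 0 (no dividend yield, q = 0)
Theta = -19.8509113524 + (2.3938649174) + (0.0000000000) = -17.457046

Answer: Theta = -17.457046


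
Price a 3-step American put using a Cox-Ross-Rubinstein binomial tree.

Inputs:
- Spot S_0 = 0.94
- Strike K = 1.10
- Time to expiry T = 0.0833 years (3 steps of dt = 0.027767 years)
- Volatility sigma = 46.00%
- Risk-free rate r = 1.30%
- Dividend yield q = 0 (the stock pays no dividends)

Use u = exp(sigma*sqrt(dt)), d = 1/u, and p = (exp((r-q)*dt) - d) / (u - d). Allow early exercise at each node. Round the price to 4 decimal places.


dt = T/N = 0.027767
u = exp(sigma*sqrt(dt)) = 1.079666; d = 1/u = 0.926213
p = (exp((r-q)*dt) - d) / (u - d) = 0.483199
Discount per step: exp(-r*dt) = 0.999639
Stock lattice S(k, i) with i counting down-moves:
  k=0: S(0,0) = 0.9400
  k=1: S(1,0) = 1.0149; S(1,1) = 0.8706
  k=2: S(2,0) = 1.0957; S(2,1) = 0.9400; S(2,2) = 0.8064
  k=3: S(3,0) = 1.1830; S(3,1) = 1.0149; S(3,2) = 0.8706; S(3,3) = 0.7469
Terminal payoffs V(N, i) = max(K - S_T, 0):
  V(3,0) = 0.000000; V(3,1) = 0.085114; V(3,2) = 0.229360; V(3,3) = 0.353104
Backward induction: V(k, i) = exp(-r*dt) * [p * V(k+1, i) + (1-p) * V(k+1, i+1)]; then take max(V_cont, immediate exercise) for American.
  V(2,0) = exp(-r*dt) * [p*0.000000 + (1-p)*0.085114] = 0.043971; exercise = 0.004263; V(2,0) = max -> 0.043971
  V(2,1) = exp(-r*dt) * [p*0.085114 + (1-p)*0.229360] = 0.159603; exercise = 0.160000; V(2,1) = max -> 0.160000
  V(2,2) = exp(-r*dt) * [p*0.229360 + (1-p)*0.353104] = 0.293205; exercise = 0.293602; V(2,2) = max -> 0.293602
  V(1,0) = exp(-r*dt) * [p*0.043971 + (1-p)*0.160000] = 0.103898; exercise = 0.085114; V(1,0) = max -> 0.103898
  V(1,1) = exp(-r*dt) * [p*0.160000 + (1-p)*0.293602] = 0.228963; exercise = 0.229360; V(1,1) = max -> 0.229360
  V(0,0) = exp(-r*dt) * [p*0.103898 + (1-p)*0.229360] = 0.168676; exercise = 0.160000; V(0,0) = max -> 0.168676

Answer: Price = V(0,0) = 0.1687


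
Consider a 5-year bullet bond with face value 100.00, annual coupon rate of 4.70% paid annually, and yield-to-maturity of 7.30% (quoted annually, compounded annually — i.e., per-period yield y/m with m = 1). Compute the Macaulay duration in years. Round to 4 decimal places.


Answer: Macaulay duration = 4.5424 years

Derivation:
Coupon per period c = face * coupon_rate / m = 4.700000
Periods per year m = 1; per-period yield y/m = 0.073000
Number of cashflows N = 5
Cashflows (t years, CF_t, discount factor 1/(1+y/m)^(m*t), PV):
  t = 1.0000: CF_t = 4.700000, DF = 0.931966, PV = 4.380242
  t = 2.0000: CF_t = 4.700000, DF = 0.868561, PV = 4.082239
  t = 3.0000: CF_t = 4.700000, DF = 0.809470, PV = 3.804510
  t = 4.0000: CF_t = 4.700000, DF = 0.754399, PV = 3.545675
  t = 5.0000: CF_t = 104.700000, DF = 0.703075, PV = 73.611908
Price P = sum_t PV_t = 89.424574
Macaulay numerator sum_t t * PV_t:
  t * PV_t at t = 1.0000: 4.380242
  t * PV_t at t = 2.0000: 8.164478
  t * PV_t at t = 3.0000: 11.413529
  t * PV_t at t = 4.0000: 14.182701
  t * PV_t at t = 5.0000: 368.059538
Macaulay duration D = (sum_t t * PV_t) / P = 406.200488 / 89.424574 = 4.542381


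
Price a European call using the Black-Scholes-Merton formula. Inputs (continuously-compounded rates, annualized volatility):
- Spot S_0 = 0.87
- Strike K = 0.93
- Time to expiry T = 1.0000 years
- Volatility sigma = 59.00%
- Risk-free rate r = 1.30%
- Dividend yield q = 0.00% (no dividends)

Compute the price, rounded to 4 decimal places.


d1 = (ln(S/K) + (r - q + 0.5*sigma^2) * T) / (sigma * sqrt(T)) = 0.20399767
d2 = d1 - sigma * sqrt(T) = -0.38600233
exp(-rT) = 0.98708414; exp(-qT) = 1.00000000
C = S_0 * exp(-qT) * N(d1) - K * exp(-rT) * N(d2)
N(d1) = 0.58082234; N(d2) = 0.34974747
C = 0.8700 * 1.00000000 * 0.58082234 - 0.9300 * 0.98708414 * 0.34974747 = 0.1843

Answer: Price = 0.1843


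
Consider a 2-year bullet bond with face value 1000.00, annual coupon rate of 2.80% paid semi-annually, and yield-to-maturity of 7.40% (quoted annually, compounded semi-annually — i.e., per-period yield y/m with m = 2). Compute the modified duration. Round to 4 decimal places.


Coupon per period c = face * coupon_rate / m = 14.000000
Periods per year m = 2; per-period yield y/m = 0.037000
Number of cashflows N = 4
Cashflows (t years, CF_t, discount factor 1/(1+y/m)^(m*t), PV):
  t = 0.5000: CF_t = 14.000000, DF = 0.964320, PV = 13.500482
  t = 1.0000: CF_t = 14.000000, DF = 0.929913, PV = 13.018787
  t = 1.5000: CF_t = 14.000000, DF = 0.896734, PV = 12.554279
  t = 2.0000: CF_t = 1014.000000, DF = 0.864739, PV = 876.845201
Price P = sum_t PV_t = 915.918749
First compute Macaulay numerator sum_t t * PV_t:
  t * PV_t at t = 0.5000: 6.750241
  t * PV_t at t = 1.0000: 13.018787
  t * PV_t at t = 1.5000: 18.831418
  t * PV_t at t = 2.0000: 1753.690402
Macaulay duration D = 1792.290848 / 915.918749 = 1.956823
Modified duration = D / (1 + y/m) = 1.956823 / (1 + 0.037000) = 1.887004

Answer: Modified duration = 1.8870


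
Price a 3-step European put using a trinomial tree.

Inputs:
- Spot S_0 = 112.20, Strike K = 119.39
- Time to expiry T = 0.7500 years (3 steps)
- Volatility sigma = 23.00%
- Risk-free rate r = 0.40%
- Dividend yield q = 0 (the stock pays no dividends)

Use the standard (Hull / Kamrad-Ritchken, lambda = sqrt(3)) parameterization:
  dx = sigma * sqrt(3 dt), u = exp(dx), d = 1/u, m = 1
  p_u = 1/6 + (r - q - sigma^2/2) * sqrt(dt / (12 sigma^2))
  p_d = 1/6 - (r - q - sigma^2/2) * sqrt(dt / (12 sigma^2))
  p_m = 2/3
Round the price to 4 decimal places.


dt = T/N = 0.250000; dx = sigma*sqrt(3*dt) = 0.199186
u = exp(dx) = 1.220409; d = 1/u = 0.819398
p_u = 0.152578, p_m = 0.666667, p_d = 0.180755
Discount per step: exp(-r*dt) = 0.999000
Stock lattice S(k, j) with j the centered position index:
  k=0: S(0,+0) = 112.2000
  k=1: S(1,-1) = 91.9364; S(1,+0) = 112.2000; S(1,+1) = 136.9299
  k=2: S(2,-2) = 75.3325; S(2,-1) = 91.9364; S(2,+0) = 112.2000; S(2,+1) = 136.9299; S(2,+2) = 167.1104
  k=3: S(3,-3) = 61.7272; S(3,-2) = 75.3325; S(3,-1) = 91.9364; S(3,+0) = 112.2000; S(3,+1) = 136.9299; S(3,+2) = 167.1104; S(3,+3) = 203.9430
Terminal payoffs V(N, j) = max(K - S_T, 0):
  V(3,-3) = 57.662751; V(3,-2) = 44.057526; V(3,-1) = 27.453589; V(3,+0) = 7.190000; V(3,+1) = 0.000000; V(3,+2) = 0.000000; V(3,+3) = 0.000000
Backward induction: V(k, j) = exp(-r*dt) * [p_u * V(k+1, j+1) + p_m * V(k+1, j) + p_d * V(k+1, j-1)]
  V(2,-2) = exp(-r*dt) * [p_u*27.453589 + p_m*44.057526 + p_d*57.662751] = 43.939384
  V(2,-1) = exp(-r*dt) * [p_u*7.190000 + p_m*27.453589 + p_d*44.057526] = 27.335710
  V(2,+0) = exp(-r*dt) * [p_u*0.000000 + p_m*7.190000 + p_d*27.453589] = 9.745963
  V(2,+1) = exp(-r*dt) * [p_u*0.000000 + p_m*0.000000 + p_d*7.190000] = 1.298331
  V(2,+2) = exp(-r*dt) * [p_u*0.000000 + p_m*0.000000 + p_d*0.000000] = 0.000000
  V(1,-1) = exp(-r*dt) * [p_u*9.745963 + p_m*27.335710 + p_d*43.939384] = 27.625463
  V(1,+0) = exp(-r*dt) * [p_u*1.298331 + p_m*9.745963 + p_d*27.335710] = 11.624849
  V(1,+1) = exp(-r*dt) * [p_u*0.000000 + p_m*1.298331 + p_d*9.745963] = 2.624563
  V(0,+0) = exp(-r*dt) * [p_u*2.624563 + p_m*11.624849 + p_d*27.625463] = 13.130660

Answer: Price = V(0,0) = 13.1307


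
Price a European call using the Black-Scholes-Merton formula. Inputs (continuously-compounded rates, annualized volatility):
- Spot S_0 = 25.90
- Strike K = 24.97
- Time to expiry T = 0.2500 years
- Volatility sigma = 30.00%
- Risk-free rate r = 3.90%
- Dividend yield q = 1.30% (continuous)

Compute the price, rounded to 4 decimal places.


d1 = (ln(S/K) + (r - q + 0.5*sigma^2) * T) / (sigma * sqrt(T)) = 0.36211910
d2 = d1 - sigma * sqrt(T) = 0.21211910
exp(-rT) = 0.99029738; exp(-qT) = 0.99675528
C = S_0 * exp(-qT) * N(d1) - K * exp(-rT) * N(d2)
N(d1) = 0.64136848; N(d2) = 0.58399294
C = 25.9000 * 0.99675528 * 0.64136848 - 24.9700 * 0.99029738 * 0.58399294 = 2.1167

Answer: Price = 2.1167


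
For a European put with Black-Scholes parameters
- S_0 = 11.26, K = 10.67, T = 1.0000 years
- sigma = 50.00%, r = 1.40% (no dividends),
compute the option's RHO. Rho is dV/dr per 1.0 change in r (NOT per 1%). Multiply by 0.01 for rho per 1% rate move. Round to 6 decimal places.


Answer: Rho = -5.739812

Derivation:
d1 = 0.3856411148; d2 = -0.1143588852
phi(d1) = 0.3703532245; exp(-qT) = 1.0000000000; exp(-rT) = 0.9860975443
N(-d2) = 0.5455233475
Rho = -K*T*exp(-rT)*N(-d2) = -10.6700 * 1.0000 * 0.9860975443 * 0.5455233475 = -5.739812


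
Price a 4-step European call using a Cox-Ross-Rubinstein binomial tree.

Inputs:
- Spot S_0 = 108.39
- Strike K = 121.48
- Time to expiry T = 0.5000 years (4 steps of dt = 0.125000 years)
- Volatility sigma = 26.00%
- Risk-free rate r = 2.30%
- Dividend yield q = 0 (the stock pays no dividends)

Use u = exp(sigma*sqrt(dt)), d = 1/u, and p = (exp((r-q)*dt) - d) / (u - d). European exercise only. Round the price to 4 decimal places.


Answer: Price = V(0,0) = 4.1510

Derivation:
dt = T/N = 0.125000
u = exp(sigma*sqrt(dt)) = 1.096281; d = 1/u = 0.912175
p = (exp((r-q)*dt) - d) / (u - d) = 0.492674
Discount per step: exp(-r*dt) = 0.997129
Stock lattice S(k, i) with i counting down-moves:
  k=0: S(0,0) = 108.3900
  k=1: S(1,0) = 118.8259; S(1,1) = 98.8706
  k=2: S(2,0) = 130.2667; S(2,1) = 108.3900; S(2,2) = 90.1873
  k=3: S(3,0) = 142.8089; S(3,1) = 118.8259; S(3,2) = 98.8706; S(3,3) = 82.2665
  k=4: S(4,0) = 156.5588; S(4,1) = 130.2667; S(4,2) = 108.3900; S(4,3) = 90.1873; S(4,4) = 75.0414
Terminal payoffs V(N, i) = max(S_T - K, 0):
  V(4,0) = 35.078753; V(4,1) = 8.786662; V(4,2) = 0.000000; V(4,3) = 0.000000; V(4,4) = 0.000000
Backward induction: V(k, i) = exp(-r*dt) * [p * V(k+1, i) + (1-p) * V(k+1, i+1)].
  V(3,0) = exp(-r*dt) * [p*35.078753 + (1-p)*8.786662] = 21.677669
  V(3,1) = exp(-r*dt) * [p*8.786662 + (1-p)*0.000000] = 4.316529
  V(3,2) = exp(-r*dt) * [p*0.000000 + (1-p)*0.000000] = 0.000000
  V(3,3) = exp(-r*dt) * [p*0.000000 + (1-p)*0.000000] = 0.000000
  V(2,0) = exp(-r*dt) * [p*21.677669 + (1-p)*4.316529] = 12.832956
  V(2,1) = exp(-r*dt) * [p*4.316529 + (1-p)*0.000000] = 2.120534
  V(2,2) = exp(-r*dt) * [p*0.000000 + (1-p)*0.000000] = 0.000000
  V(1,0) = exp(-r*dt) * [p*12.832956 + (1-p)*2.120534] = 7.377022
  V(1,1) = exp(-r*dt) * [p*2.120534 + (1-p)*0.000000] = 1.041732
  V(0,0) = exp(-r*dt) * [p*7.377022 + (1-p)*1.041732] = 4.151011


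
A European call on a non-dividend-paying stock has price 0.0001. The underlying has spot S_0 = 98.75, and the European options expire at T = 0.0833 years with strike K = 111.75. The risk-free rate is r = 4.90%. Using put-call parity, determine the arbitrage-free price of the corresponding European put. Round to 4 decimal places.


Put-call parity: C - P = S_0 * exp(-qT) - K * exp(-rT).
S_0 * exp(-qT) = 98.7500 * 1.00000000 = 98.75000000
K * exp(-rT) = 111.7500 * 0.99592662 = 111.29479965
P = C - S*exp(-qT) + K*exp(-rT)
P = 0.0001 - 98.75000000 + 111.29479965 = 12.5449

Answer: Put price = 12.5449


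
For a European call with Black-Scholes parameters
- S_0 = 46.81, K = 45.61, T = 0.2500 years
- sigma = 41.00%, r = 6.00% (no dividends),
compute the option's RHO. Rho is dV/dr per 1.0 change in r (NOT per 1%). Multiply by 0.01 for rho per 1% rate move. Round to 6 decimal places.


d1 = 0.3023529980; d2 = 0.0973529980
phi(d1) = 0.3811176340; exp(-qT) = 1.0000000000; exp(-rT) = 0.9851119396
N(d2) = 0.5387769652
Rho = K*T*exp(-rT)*N(d2) = 45.6100 * 0.2500 * 0.9851119396 * 0.5387769652 = 6.051941

Answer: Rho = 6.051941


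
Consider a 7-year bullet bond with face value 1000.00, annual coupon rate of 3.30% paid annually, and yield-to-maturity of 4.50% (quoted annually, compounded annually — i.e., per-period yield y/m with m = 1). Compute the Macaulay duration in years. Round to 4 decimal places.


Answer: Macaulay duration = 6.3354 years

Derivation:
Coupon per period c = face * coupon_rate / m = 33.000000
Periods per year m = 1; per-period yield y/m = 0.045000
Number of cashflows N = 7
Cashflows (t years, CF_t, discount factor 1/(1+y/m)^(m*t), PV):
  t = 1.0000: CF_t = 33.000000, DF = 0.956938, PV = 31.578947
  t = 2.0000: CF_t = 33.000000, DF = 0.915730, PV = 30.219088
  t = 3.0000: CF_t = 33.000000, DF = 0.876297, PV = 28.917788
  t = 4.0000: CF_t = 33.000000, DF = 0.838561, PV = 27.672524
  t = 5.0000: CF_t = 33.000000, DF = 0.802451, PV = 26.480885
  t = 6.0000: CF_t = 33.000000, DF = 0.767896, PV = 25.340559
  t = 7.0000: CF_t = 1033.000000, DF = 0.734828, PV = 759.077797
Price P = sum_t PV_t = 929.287589
Macaulay numerator sum_t t * PV_t:
  t * PV_t at t = 1.0000: 31.578947
  t * PV_t at t = 2.0000: 60.438177
  t * PV_t at t = 3.0000: 86.753364
  t * PV_t at t = 4.0000: 110.690097
  t * PV_t at t = 5.0000: 132.404423
  t * PV_t at t = 6.0000: 152.043356
  t * PV_t at t = 7.0000: 5313.544578
Macaulay duration D = (sum_t t * PV_t) / P = 5887.452942 / 929.287589 = 6.335448


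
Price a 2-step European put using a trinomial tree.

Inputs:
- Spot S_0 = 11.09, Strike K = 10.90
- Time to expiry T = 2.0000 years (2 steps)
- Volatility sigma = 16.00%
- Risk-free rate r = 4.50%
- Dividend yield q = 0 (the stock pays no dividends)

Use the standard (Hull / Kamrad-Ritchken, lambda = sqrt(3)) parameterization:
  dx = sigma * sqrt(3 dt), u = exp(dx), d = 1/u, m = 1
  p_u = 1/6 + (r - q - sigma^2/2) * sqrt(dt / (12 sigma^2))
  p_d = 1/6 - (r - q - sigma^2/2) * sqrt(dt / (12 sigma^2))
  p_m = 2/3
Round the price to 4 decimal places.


Answer: Price = V(0,0) = 0.3788

Derivation:
dt = T/N = 1.000000; dx = sigma*sqrt(3*dt) = 0.277128
u = exp(dx) = 1.319335; d = 1/u = 0.757957
p_u = 0.224763, p_m = 0.666667, p_d = 0.108571
Discount per step: exp(-r*dt) = 0.955997
Stock lattice S(k, j) with j the centered position index:
  k=0: S(0,+0) = 11.0900
  k=1: S(1,-1) = 8.4057; S(1,+0) = 11.0900; S(1,+1) = 14.6314
  k=2: S(2,-2) = 6.3712; S(2,-1) = 8.4057; S(2,+0) = 11.0900; S(2,+1) = 14.6314; S(2,+2) = 19.3038
Terminal payoffs V(N, j) = max(K - S_T, 0):
  V(2,-2) = 4.528802; V(2,-1) = 2.494253; V(2,+0) = 0.000000; V(2,+1) = 0.000000; V(2,+2) = 0.000000
Backward induction: V(k, j) = exp(-r*dt) * [p_u * V(k+1, j+1) + p_m * V(k+1, j) + p_d * V(k+1, j-1)]
  V(1,-1) = exp(-r*dt) * [p_u*0.000000 + p_m*2.494253 + p_d*4.528802] = 2.059726
  V(1,+0) = exp(-r*dt) * [p_u*0.000000 + p_m*0.000000 + p_d*2.494253] = 0.258887
  V(1,+1) = exp(-r*dt) * [p_u*0.000000 + p_m*0.000000 + p_d*0.000000] = 0.000000
  V(0,+0) = exp(-r*dt) * [p_u*0.000000 + p_m*0.258887 + p_d*2.059726] = 0.378783


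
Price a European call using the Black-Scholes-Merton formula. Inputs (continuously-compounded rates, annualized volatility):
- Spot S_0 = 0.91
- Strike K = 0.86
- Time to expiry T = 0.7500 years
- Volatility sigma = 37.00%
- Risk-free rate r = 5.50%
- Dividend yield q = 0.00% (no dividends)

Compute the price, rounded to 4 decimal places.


Answer: Price = 0.1579

Derivation:
d1 = (ln(S/K) + (r - q + 0.5*sigma^2) * T) / (sigma * sqrt(T)) = 0.46531220
d2 = d1 - sigma * sqrt(T) = 0.14488281
exp(-rT) = 0.95958920; exp(-qT) = 1.00000000
C = S_0 * exp(-qT) * N(d1) - K * exp(-rT) * N(d2)
N(d1) = 0.67914605; N(d2) = 0.55759830
C = 0.9100 * 1.00000000 * 0.67914605 - 0.8600 * 0.95958920 * 0.55759830 = 0.1579


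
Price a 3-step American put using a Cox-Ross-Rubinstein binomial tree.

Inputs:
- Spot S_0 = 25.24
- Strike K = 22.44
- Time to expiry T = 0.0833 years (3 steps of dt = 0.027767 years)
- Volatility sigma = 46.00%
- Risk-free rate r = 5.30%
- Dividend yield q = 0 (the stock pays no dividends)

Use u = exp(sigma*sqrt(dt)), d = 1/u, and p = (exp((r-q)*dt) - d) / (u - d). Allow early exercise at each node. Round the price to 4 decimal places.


dt = T/N = 0.027767
u = exp(sigma*sqrt(dt)) = 1.079666; d = 1/u = 0.926213
p = (exp((r-q)*dt) - d) / (u - d) = 0.490444
Discount per step: exp(-r*dt) = 0.998529
Stock lattice S(k, i) with i counting down-moves:
  k=0: S(0,0) = 25.2400
  k=1: S(1,0) = 27.2508; S(1,1) = 23.3776
  k=2: S(2,0) = 29.4217; S(2,1) = 25.2400; S(2,2) = 21.6526
  k=3: S(3,0) = 31.7656; S(3,1) = 27.2508; S(3,2) = 23.3776; S(3,3) = 20.0550
Terminal payoffs V(N, i) = max(K - S_T, 0):
  V(3,0) = 0.000000; V(3,1) = 0.000000; V(3,2) = 0.000000; V(3,3) = 2.385049
Backward induction: V(k, i) = exp(-r*dt) * [p * V(k+1, i) + (1-p) * V(k+1, i+1)]; then take max(V_cont, immediate exercise) for American.
  V(2,0) = exp(-r*dt) * [p*0.000000 + (1-p)*0.000000] = 0.000000; exercise = 0.000000; V(2,0) = max -> 0.000000
  V(2,1) = exp(-r*dt) * [p*0.000000 + (1-p)*0.000000] = 0.000000; exercise = 0.000000; V(2,1) = max -> 0.000000
  V(2,2) = exp(-r*dt) * [p*0.000000 + (1-p)*2.385049] = 1.213530; exercise = 0.787360; V(2,2) = max -> 1.213530
  V(1,0) = exp(-r*dt) * [p*0.000000 + (1-p)*0.000000] = 0.000000; exercise = 0.000000; V(1,0) = max -> 0.000000
  V(1,1) = exp(-r*dt) * [p*0.000000 + (1-p)*1.213530] = 0.617452; exercise = 0.000000; V(1,1) = max -> 0.617452
  V(0,0) = exp(-r*dt) * [p*0.000000 + (1-p)*0.617452] = 0.314164; exercise = 0.000000; V(0,0) = max -> 0.314164

Answer: Price = V(0,0) = 0.3142


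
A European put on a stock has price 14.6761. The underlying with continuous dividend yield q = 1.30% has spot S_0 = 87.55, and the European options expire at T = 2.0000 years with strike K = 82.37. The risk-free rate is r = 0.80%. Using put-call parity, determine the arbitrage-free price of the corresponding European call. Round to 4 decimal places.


Put-call parity: C - P = S_0 * exp(-qT) - K * exp(-rT).
S_0 * exp(-qT) = 87.5500 * 0.97433509 = 85.30303710
K * exp(-rT) = 82.3700 * 0.98412732 = 81.06256735
C = P + S*exp(-qT) - K*exp(-rT)
C = 14.6761 + 85.30303710 - 81.06256735 = 18.9166

Answer: Call price = 18.9166


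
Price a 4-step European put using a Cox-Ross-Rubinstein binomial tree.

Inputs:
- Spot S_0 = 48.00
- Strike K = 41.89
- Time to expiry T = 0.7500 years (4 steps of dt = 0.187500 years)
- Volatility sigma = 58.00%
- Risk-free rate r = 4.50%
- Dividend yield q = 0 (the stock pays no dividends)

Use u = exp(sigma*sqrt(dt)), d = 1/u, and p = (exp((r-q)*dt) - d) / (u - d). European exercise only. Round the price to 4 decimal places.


dt = T/N = 0.187500
u = exp(sigma*sqrt(dt)) = 1.285500; d = 1/u = 0.777908
p = (exp((r-q)*dt) - d) / (u - d) = 0.454234
Discount per step: exp(-r*dt) = 0.991598
Stock lattice S(k, i) with i counting down-moves:
  k=0: S(0,0) = 48.0000
  k=1: S(1,0) = 61.7040; S(1,1) = 37.3396
  k=2: S(2,0) = 79.3204; S(2,1) = 48.0000; S(2,2) = 29.0467
  k=3: S(3,0) = 101.9664; S(3,1) = 61.7040; S(3,2) = 37.3396; S(3,3) = 22.5957
  k=4: S(4,0) = 131.0777; S(4,1) = 79.3204; S(4,2) = 48.0000; S(4,3) = 29.0467; S(4,4) = 17.5774
Terminal payoffs V(N, i) = max(K - S_T, 0):
  V(4,0) = 0.000000; V(4,1) = 0.000000; V(4,2) = 0.000000; V(4,3) = 12.843259; V(4,4) = 24.312643
Backward induction: V(k, i) = exp(-r*dt) * [p * V(k+1, i) + (1-p) * V(k+1, i+1)].
  V(3,0) = exp(-r*dt) * [p*0.000000 + (1-p)*0.000000] = 0.000000
  V(3,1) = exp(-r*dt) * [p*0.000000 + (1-p)*0.000000] = 0.000000
  V(3,2) = exp(-r*dt) * [p*0.000000 + (1-p)*12.843259] = 6.950521
  V(3,3) = exp(-r*dt) * [p*12.843259 + (1-p)*24.312643] = 18.942356
  V(2,0) = exp(-r*dt) * [p*0.000000 + (1-p)*0.000000] = 0.000000
  V(2,1) = exp(-r*dt) * [p*0.000000 + (1-p)*6.950521] = 3.761486
  V(2,2) = exp(-r*dt) * [p*6.950521 + (1-p)*18.942356] = 13.381869
  V(1,0) = exp(-r*dt) * [p*0.000000 + (1-p)*3.761486] = 2.035642
  V(1,1) = exp(-r*dt) * [p*3.761486 + (1-p)*13.381869] = 8.936245
  V(0,0) = exp(-r*dt) * [p*2.035642 + (1-p)*8.936245] = 5.753010

Answer: Price = V(0,0) = 5.7530


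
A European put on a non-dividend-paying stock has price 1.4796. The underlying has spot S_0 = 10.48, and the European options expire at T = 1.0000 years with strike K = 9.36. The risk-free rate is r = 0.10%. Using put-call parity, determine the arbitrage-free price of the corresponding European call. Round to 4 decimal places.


Put-call parity: C - P = S_0 * exp(-qT) - K * exp(-rT).
S_0 * exp(-qT) = 10.4800 * 1.00000000 = 10.48000000
K * exp(-rT) = 9.3600 * 0.99900050 = 9.35064468
C = P + S*exp(-qT) - K*exp(-rT)
C = 1.4796 + 10.48000000 - 9.35064468 = 2.6090

Answer: Call price = 2.6090


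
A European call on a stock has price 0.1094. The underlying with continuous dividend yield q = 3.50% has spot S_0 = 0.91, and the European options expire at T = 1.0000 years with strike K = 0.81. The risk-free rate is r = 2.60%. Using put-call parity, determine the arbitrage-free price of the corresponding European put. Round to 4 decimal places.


Answer: Put price = 0.0199

Derivation:
Put-call parity: C - P = S_0 * exp(-qT) - K * exp(-rT).
S_0 * exp(-qT) = 0.9100 * 0.96560542 = 0.87870093
K * exp(-rT) = 0.8100 * 0.97433509 = 0.78921142
P = C - S*exp(-qT) + K*exp(-rT)
P = 0.1094 - 0.87870093 + 0.78921142 = 0.0199


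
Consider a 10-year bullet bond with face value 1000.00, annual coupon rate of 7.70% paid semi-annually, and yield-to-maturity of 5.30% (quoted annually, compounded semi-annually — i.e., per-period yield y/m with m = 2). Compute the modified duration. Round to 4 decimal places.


Answer: Modified duration = 7.2193

Derivation:
Coupon per period c = face * coupon_rate / m = 38.500000
Periods per year m = 2; per-period yield y/m = 0.026500
Number of cashflows N = 20
Cashflows (t years, CF_t, discount factor 1/(1+y/m)^(m*t), PV):
  t = 0.5000: CF_t = 38.500000, DF = 0.974184, PV = 37.506089
  t = 1.0000: CF_t = 38.500000, DF = 0.949035, PV = 36.537836
  t = 1.5000: CF_t = 38.500000, DF = 0.924535, PV = 35.594580
  t = 2.0000: CF_t = 38.500000, DF = 0.900667, PV = 34.675674
  t = 2.5000: CF_t = 38.500000, DF = 0.877415, PV = 33.780491
  t = 3.0000: CF_t = 38.500000, DF = 0.854764, PV = 32.908418
  t = 3.5000: CF_t = 38.500000, DF = 0.832698, PV = 32.058858
  t = 4.0000: CF_t = 38.500000, DF = 0.811201, PV = 31.231231
  t = 4.5000: CF_t = 38.500000, DF = 0.790259, PV = 30.424969
  t = 5.0000: CF_t = 38.500000, DF = 0.769858, PV = 29.639522
  t = 5.5000: CF_t = 38.500000, DF = 0.749983, PV = 28.874351
  t = 6.0000: CF_t = 38.500000, DF = 0.730622, PV = 28.128935
  t = 6.5000: CF_t = 38.500000, DF = 0.711760, PV = 27.402762
  t = 7.0000: CF_t = 38.500000, DF = 0.693385, PV = 26.695335
  t = 7.5000: CF_t = 38.500000, DF = 0.675485, PV = 26.006172
  t = 8.0000: CF_t = 38.500000, DF = 0.658047, PV = 25.334799
  t = 8.5000: CF_t = 38.500000, DF = 0.641059, PV = 24.680759
  t = 9.0000: CF_t = 38.500000, DF = 0.624509, PV = 24.043604
  t = 9.5000: CF_t = 38.500000, DF = 0.608387, PV = 23.422897
  t = 10.0000: CF_t = 1038.500000, DF = 0.592681, PV = 615.499106
Price P = sum_t PV_t = 1184.446389
First compute Macaulay numerator sum_t t * PV_t:
  t * PV_t at t = 0.5000: 18.753044
  t * PV_t at t = 1.0000: 36.537836
  t * PV_t at t = 1.5000: 53.391869
  t * PV_t at t = 2.0000: 69.351349
  t * PV_t at t = 2.5000: 84.451228
  t * PV_t at t = 3.0000: 98.725255
  t * PV_t at t = 3.5000: 112.206004
  t * PV_t at t = 4.0000: 124.924923
  t * PV_t at t = 4.5000: 136.912361
  t * PV_t at t = 5.0000: 148.197609
  t * PV_t at t = 5.5000: 158.808933
  t * PV_t at t = 6.0000: 168.773608
  t * PV_t at t = 6.5000: 178.117950
  t * PV_t at t = 7.0000: 186.867346
  t * PV_t at t = 7.5000: 195.046287
  t * PV_t at t = 8.0000: 202.678395
  t * PV_t at t = 8.5000: 209.786454
  t * PV_t at t = 9.0000: 216.392434
  t * PV_t at t = 9.5000: 222.517522
  t * PV_t at t = 10.0000: 6154.991064
Macaulay duration D = 8777.431472 / 1184.446389 = 7.410577
Modified duration = D / (1 + y/m) = 7.410577 / (1 + 0.026500) = 7.219267


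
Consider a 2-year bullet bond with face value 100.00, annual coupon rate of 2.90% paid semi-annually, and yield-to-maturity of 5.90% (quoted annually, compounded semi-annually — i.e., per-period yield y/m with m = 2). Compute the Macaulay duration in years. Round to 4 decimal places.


Coupon per period c = face * coupon_rate / m = 1.450000
Periods per year m = 2; per-period yield y/m = 0.029500
Number of cashflows N = 4
Cashflows (t years, CF_t, discount factor 1/(1+y/m)^(m*t), PV):
  t = 0.5000: CF_t = 1.450000, DF = 0.971345, PV = 1.408451
  t = 1.0000: CF_t = 1.450000, DF = 0.943512, PV = 1.368092
  t = 1.5000: CF_t = 1.450000, DF = 0.916476, PV = 1.328890
  t = 2.0000: CF_t = 101.450000, DF = 0.890214, PV = 90.312247
Price P = sum_t PV_t = 94.417679
Macaulay numerator sum_t t * PV_t:
  t * PV_t at t = 0.5000: 0.704225
  t * PV_t at t = 1.0000: 1.368092
  t * PV_t at t = 1.5000: 1.993335
  t * PV_t at t = 2.0000: 180.624494
Macaulay duration D = (sum_t t * PV_t) / P = 184.690146 / 94.417679 = 1.956097

Answer: Macaulay duration = 1.9561 years


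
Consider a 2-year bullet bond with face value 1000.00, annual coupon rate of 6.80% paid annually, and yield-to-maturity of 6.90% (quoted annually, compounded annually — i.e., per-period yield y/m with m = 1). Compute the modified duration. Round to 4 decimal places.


Coupon per period c = face * coupon_rate / m = 68.000000
Periods per year m = 1; per-period yield y/m = 0.069000
Number of cashflows N = 2
Cashflows (t years, CF_t, discount factor 1/(1+y/m)^(m*t), PV):
  t = 1.0000: CF_t = 68.000000, DF = 0.935454, PV = 63.610851
  t = 2.0000: CF_t = 1068.000000, DF = 0.875074, PV = 934.578621
Price P = sum_t PV_t = 998.189473
First compute Macaulay numerator sum_t t * PV_t:
  t * PV_t at t = 1.0000: 63.610851
  t * PV_t at t = 2.0000: 1869.157243
Macaulay duration D = 1932.768094 / 998.189473 = 1.936274
Modified duration = D / (1 + y/m) = 1.936274 / (1 + 0.069000) = 1.811294

Answer: Modified duration = 1.8113


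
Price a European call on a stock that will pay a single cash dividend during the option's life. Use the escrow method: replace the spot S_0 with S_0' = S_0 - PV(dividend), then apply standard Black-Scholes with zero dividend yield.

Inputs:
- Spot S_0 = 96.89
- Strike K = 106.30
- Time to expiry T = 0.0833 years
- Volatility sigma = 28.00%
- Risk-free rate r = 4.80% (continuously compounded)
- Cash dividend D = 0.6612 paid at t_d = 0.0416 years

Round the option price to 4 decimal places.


Answer: Price = 0.4745

Derivation:
PV(D) = D * exp(-r * t_d) = 0.6612 * 0.99800519 = 0.65988103
S_0' = S_0 - PV(D) = 96.8900 - 0.65988103 = 96.23011897
d1 = (ln(S_0'/K) + (r + sigma^2/2)*T) / (sigma*sqrt(T)) = -1.14163907
d2 = d1 - sigma*sqrt(T) = -1.22245194
exp(-rT) = 0.99600958
N(d1) = 0.12680204; N(d2) = 0.11076838
C = S_0' * N(d1) - K * exp(-rT) * N(d2) = 96.23011897 * 0.12680204 - 106.3000 * 0.99600958 * 0.11076838 = 0.4745


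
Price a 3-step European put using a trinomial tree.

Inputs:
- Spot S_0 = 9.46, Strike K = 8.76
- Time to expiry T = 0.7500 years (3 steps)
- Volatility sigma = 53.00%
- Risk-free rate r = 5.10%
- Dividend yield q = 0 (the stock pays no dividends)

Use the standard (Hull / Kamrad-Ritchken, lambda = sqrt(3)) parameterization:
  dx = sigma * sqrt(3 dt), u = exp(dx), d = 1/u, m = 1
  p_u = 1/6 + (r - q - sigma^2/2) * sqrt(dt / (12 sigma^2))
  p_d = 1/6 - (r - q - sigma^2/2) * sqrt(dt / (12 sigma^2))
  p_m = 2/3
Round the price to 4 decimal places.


dt = T/N = 0.250000; dx = sigma*sqrt(3*dt) = 0.458993
u = exp(dx) = 1.582480; d = 1/u = 0.631919
p_u = 0.142306, p_m = 0.666667, p_d = 0.191027
Discount per step: exp(-r*dt) = 0.987331
Stock lattice S(k, j) with j the centered position index:
  k=0: S(0,+0) = 9.4600
  k=1: S(1,-1) = 5.9780; S(1,+0) = 9.4600; S(1,+1) = 14.9703
  k=2: S(2,-2) = 3.7776; S(2,-1) = 5.9780; S(2,+0) = 9.4600; S(2,+1) = 14.9703; S(2,+2) = 23.6901
  k=3: S(3,-3) = 2.3871; S(3,-2) = 3.7776; S(3,-1) = 5.9780; S(3,+0) = 9.4600; S(3,+1) = 14.9703; S(3,+2) = 23.6901; S(3,+3) = 37.4892
Terminal payoffs V(N, j) = max(K - S_T, 0):
  V(3,-3) = 6.372870; V(3,-2) = 4.982413; V(3,-1) = 2.782043; V(3,+0) = 0.000000; V(3,+1) = 0.000000; V(3,+2) = 0.000000; V(3,+3) = 0.000000
Backward induction: V(k, j) = exp(-r*dt) * [p_u * V(k+1, j+1) + p_m * V(k+1, j) + p_d * V(k+1, j-1)]
  V(2,-2) = exp(-r*dt) * [p_u*2.782043 + p_m*4.982413 + p_d*6.372870] = 4.872381
  V(2,-1) = exp(-r*dt) * [p_u*0.000000 + p_m*2.782043 + p_d*4.982413] = 2.770915
  V(2,+0) = exp(-r*dt) * [p_u*0.000000 + p_m*0.000000 + p_d*2.782043] = 0.524712
  V(2,+1) = exp(-r*dt) * [p_u*0.000000 + p_m*0.000000 + p_d*0.000000] = 0.000000
  V(2,+2) = exp(-r*dt) * [p_u*0.000000 + p_m*0.000000 + p_d*0.000000] = 0.000000
  V(1,-1) = exp(-r*dt) * [p_u*0.524712 + p_m*2.770915 + p_d*4.872381] = 2.816562
  V(1,+0) = exp(-r*dt) * [p_u*0.000000 + p_m*0.524712 + p_d*2.770915] = 0.867990
  V(1,+1) = exp(-r*dt) * [p_u*0.000000 + p_m*0.000000 + p_d*0.524712] = 0.098964
  V(0,+0) = exp(-r*dt) * [p_u*0.098964 + p_m*0.867990 + p_d*2.816562] = 1.116457

Answer: Price = V(0,0) = 1.1165


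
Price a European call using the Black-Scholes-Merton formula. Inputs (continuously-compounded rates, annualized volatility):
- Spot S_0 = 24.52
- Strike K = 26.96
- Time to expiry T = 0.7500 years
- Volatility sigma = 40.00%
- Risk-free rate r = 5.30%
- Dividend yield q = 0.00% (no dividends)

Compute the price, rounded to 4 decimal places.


Answer: Price = 2.8159

Derivation:
d1 = (ln(S/K) + (r - q + 0.5*sigma^2) * T) / (sigma * sqrt(T)) = 0.01410128
d2 = d1 - sigma * sqrt(T) = -0.33230889
exp(-rT) = 0.96102967; exp(-qT) = 1.00000000
C = S_0 * exp(-qT) * N(d1) - K * exp(-rT) * N(d2)
N(d1) = 0.50562541; N(d2) = 0.36982802
C = 24.5200 * 1.00000000 * 0.50562541 - 26.9600 * 0.96102967 * 0.36982802 = 2.8159


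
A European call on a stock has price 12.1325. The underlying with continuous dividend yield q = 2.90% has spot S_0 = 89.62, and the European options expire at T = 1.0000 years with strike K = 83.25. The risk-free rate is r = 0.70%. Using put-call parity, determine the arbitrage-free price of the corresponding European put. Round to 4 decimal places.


Answer: Put price = 7.7434

Derivation:
Put-call parity: C - P = S_0 * exp(-qT) - K * exp(-rT).
S_0 * exp(-qT) = 89.6200 * 0.97141646 = 87.05834355
K * exp(-rT) = 83.2500 * 0.99302444 = 82.66928487
P = C - S*exp(-qT) + K*exp(-rT)
P = 12.1325 - 87.05834355 + 82.66928487 = 7.7434


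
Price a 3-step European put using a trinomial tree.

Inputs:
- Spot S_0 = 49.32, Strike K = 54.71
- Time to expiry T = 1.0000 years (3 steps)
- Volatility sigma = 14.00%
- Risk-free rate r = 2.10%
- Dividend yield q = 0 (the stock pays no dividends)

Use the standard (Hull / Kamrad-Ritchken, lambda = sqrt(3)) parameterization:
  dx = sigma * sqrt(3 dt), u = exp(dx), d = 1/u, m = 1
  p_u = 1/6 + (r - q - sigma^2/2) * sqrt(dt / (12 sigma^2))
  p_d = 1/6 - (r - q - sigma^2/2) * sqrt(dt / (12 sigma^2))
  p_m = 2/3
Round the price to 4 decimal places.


Answer: Price = V(0,0) = 5.5441

Derivation:
dt = T/N = 0.333333; dx = sigma*sqrt(3*dt) = 0.140000
u = exp(dx) = 1.150274; d = 1/u = 0.869358
p_u = 0.180000, p_m = 0.666667, p_d = 0.153333
Discount per step: exp(-r*dt) = 0.993024
Stock lattice S(k, j) with j the centered position index:
  k=0: S(0,+0) = 49.3200
  k=1: S(1,-1) = 42.8767; S(1,+0) = 49.3200; S(1,+1) = 56.7315
  k=2: S(2,-2) = 37.2753; S(2,-1) = 42.8767; S(2,+0) = 49.3200; S(2,+1) = 56.7315; S(2,+2) = 65.2568
  k=3: S(3,-3) = 32.4055; S(3,-2) = 37.2753; S(3,-1) = 42.8767; S(3,+0) = 49.3200; S(3,+1) = 56.7315; S(3,+2) = 65.2568; S(3,+3) = 75.0631
Terminal payoffs V(N, j) = max(K - S_T, 0):
  V(3,-3) = 22.304451; V(3,-2) = 17.434746; V(3,-1) = 11.833252; V(3,+0) = 5.390000; V(3,+1) = 0.000000; V(3,+2) = 0.000000; V(3,+3) = 0.000000
Backward induction: V(k, j) = exp(-r*dt) * [p_u * V(k+1, j+1) + p_m * V(k+1, j) + p_d * V(k+1, j-1)]
  V(2,-2) = exp(-r*dt) * [p_u*11.833252 + p_m*17.434746 + p_d*22.304451] = 17.053373
  V(2,-1) = exp(-r*dt) * [p_u*5.390000 + p_m*11.833252 + p_d*17.434746] = 11.451918
  V(2,+0) = exp(-r*dt) * [p_u*0.000000 + p_m*5.390000 + p_d*11.833252] = 5.370043
  V(2,+1) = exp(-r*dt) * [p_u*0.000000 + p_m*0.000000 + p_d*5.390000] = 0.820702
  V(2,+2) = exp(-r*dt) * [p_u*0.000000 + p_m*0.000000 + p_d*0.000000] = 0.000000
  V(1,-1) = exp(-r*dt) * [p_u*5.370043 + p_m*11.451918 + p_d*17.053373] = 11.137832
  V(1,+0) = exp(-r*dt) * [p_u*0.820702 + p_m*5.370043 + p_d*11.451918] = 5.445464
  V(1,+1) = exp(-r*dt) * [p_u*0.000000 + p_m*0.820702 + p_d*5.370043] = 1.360981
  V(0,+0) = exp(-r*dt) * [p_u*1.360981 + p_m*5.445464 + p_d*11.137832] = 5.544141


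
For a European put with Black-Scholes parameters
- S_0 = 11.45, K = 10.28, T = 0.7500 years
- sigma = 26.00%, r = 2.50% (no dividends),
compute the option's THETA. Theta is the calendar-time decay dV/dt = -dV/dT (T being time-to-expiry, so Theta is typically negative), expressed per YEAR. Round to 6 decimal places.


Answer: Theta = -0.463788

Derivation:
d1 = 0.6745648183; d2 = 0.4493982133
phi(d1) = 0.3177604823; exp(-qT) = 1.0000000000; exp(-rT) = 0.9814246877
Theta = -S*exp(-qT)*phi(d1)*sigma/(2*sqrt(T)) + r*K*exp(-rT)*N(-d2) - q*S*exp(-qT)*N(-d1)
N(-d1) = 0.2499761457; N(-d2) = 0.3265722100; sqrt(T) = 0.8660254038
Term 1 = -11.4500 * 1.0000000000 * 0.3177604823 * 0.2600 / (2 * 0.8660254038) = -0.5461577407
Term 2 = 0.0250 * 10.2800 * 0.9814246877 * 0.3265722100 = 0.0823700495
Term 3 = 0 (no dividend yield, q = 0)
Theta = -0.5461577407 + (0.0823700495) + (0.0000000000) = -0.463788
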